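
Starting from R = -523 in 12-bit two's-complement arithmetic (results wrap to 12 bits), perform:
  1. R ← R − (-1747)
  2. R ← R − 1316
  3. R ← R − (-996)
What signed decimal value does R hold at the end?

904

Start: R = -523 = 110111110101.
R = -523 − (-1747) = 1224 = 010011001000
R = 1224 − 1316 = -92 = 111110100100
R = -92 − (-996) = 904 = 001110001000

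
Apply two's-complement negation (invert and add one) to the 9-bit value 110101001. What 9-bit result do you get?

001010111

Invert: 001010110. Add 1: 001010111.
Check: 110101001 = -87, 001010111 = 87.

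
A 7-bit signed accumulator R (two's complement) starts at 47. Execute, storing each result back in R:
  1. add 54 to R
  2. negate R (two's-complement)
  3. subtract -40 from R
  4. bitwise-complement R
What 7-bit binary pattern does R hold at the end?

Start: R = 47 = 0101111.
R = 47 + 54 = 101; wraps to -27 = 1100101
R = −(-27) = 27 = 0011011
R = 27 − (-40) = 67; wraps to -61 = 1000011
R = NOT 1000011 = 0111100 = 60

0111100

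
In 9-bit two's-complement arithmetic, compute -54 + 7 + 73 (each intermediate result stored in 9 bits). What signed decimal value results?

26

-54 + 7 = -47 (111010001)
-47 + 73 = 26 (000011010)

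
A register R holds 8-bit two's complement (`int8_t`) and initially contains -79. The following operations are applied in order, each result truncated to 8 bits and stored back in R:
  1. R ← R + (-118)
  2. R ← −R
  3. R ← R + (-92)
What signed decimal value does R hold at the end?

Start: R = -79 = 10110001.
R = -79 + (-118) = -197; wraps to 59 = 00111011
R = −(59) = -59 = 11000101
R = -59 + (-92) = -151; wraps to 105 = 01101001

105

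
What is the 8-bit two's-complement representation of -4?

11111100

|-4| = 4 = 00000100 in 8 bits.
Invert the bits: 11111011. Add 1: 11111100.
Check: 11111100 reads as 252 − 256 = -4.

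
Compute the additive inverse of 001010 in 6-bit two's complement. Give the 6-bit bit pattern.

Invert: 110101. Add 1: 110110.
Check: 001010 = 10, 110110 = -10.

110110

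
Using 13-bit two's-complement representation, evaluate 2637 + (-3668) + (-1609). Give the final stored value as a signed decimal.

-2640

2637 + (-3668) = -1031 (1101111111001)
-1031 + (-1609) = -2640 (1010110110000)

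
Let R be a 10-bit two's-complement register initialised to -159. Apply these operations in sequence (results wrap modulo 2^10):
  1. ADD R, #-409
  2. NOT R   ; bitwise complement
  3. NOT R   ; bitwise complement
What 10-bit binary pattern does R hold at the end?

0111001000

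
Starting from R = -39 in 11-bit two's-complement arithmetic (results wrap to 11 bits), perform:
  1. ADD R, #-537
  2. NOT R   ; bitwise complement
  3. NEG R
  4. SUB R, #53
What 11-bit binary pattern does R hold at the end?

Start: R = -39 = 11111011001.
R = -39 + (-537) = -576 = 10111000000
R = NOT 10111000000 = 01000111111 = 575
R = −(575) = -575 = 10111000001
R = -575 − 53 = -628 = 10110001100

10110001100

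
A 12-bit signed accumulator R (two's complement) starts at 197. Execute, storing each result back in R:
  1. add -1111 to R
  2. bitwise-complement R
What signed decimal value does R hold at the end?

913

Start: R = 197 = 000011000101.
R = 197 + (-1111) = -914 = 110001101110
R = NOT 110001101110 = 001110010001 = 913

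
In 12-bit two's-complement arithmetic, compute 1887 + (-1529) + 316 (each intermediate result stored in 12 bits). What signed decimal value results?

674

1887 + (-1529) = 358 (000101100110)
358 + 316 = 674 (001010100010)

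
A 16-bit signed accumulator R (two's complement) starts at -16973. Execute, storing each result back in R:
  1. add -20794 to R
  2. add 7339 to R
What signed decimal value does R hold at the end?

-30428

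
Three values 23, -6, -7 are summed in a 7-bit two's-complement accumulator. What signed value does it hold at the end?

23 + (-6) = 17 (0010001)
17 + (-7) = 10 (0001010)

10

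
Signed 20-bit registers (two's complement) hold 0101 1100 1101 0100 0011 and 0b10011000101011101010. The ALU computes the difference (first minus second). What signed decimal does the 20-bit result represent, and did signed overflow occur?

0101 1100 1101 0100 0011 → 01011100110101000011 = 380227 (signed)
0b10011000101011101010 → 10011000101011101010 = -423190 (signed)
Subtract via negate-and-add: invert 10011000101011101010 + 1 = 01100111010100010110 (i.e. 423190).
  01011100110101000011
+ 01100111010100010110
= 11000100001001011001
Result 11000100001001011001: MSB = 1 → 803417 − 1048576 = -245159.
Both addends (after negating the subtrahend) are non-negative but the stored result is negative: signed overflow. The true value 380227 − (-423190) = 803417 lies outside [-524288, 524287].

-245159; overflow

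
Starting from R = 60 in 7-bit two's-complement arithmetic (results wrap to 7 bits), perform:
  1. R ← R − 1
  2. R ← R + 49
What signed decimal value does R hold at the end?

Start: R = 60 = 0111100.
R = 60 − 1 = 59 = 0111011
R = 59 + 49 = 108; wraps to -20 = 1101100

-20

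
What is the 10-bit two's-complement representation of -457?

1000110111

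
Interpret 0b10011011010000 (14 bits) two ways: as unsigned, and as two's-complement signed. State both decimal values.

unsigned = 9936, signed = -6448

Unsigned: 10011011010000 = 9936.
Signed: MSB=1 → 9936 − 16384 = -6448.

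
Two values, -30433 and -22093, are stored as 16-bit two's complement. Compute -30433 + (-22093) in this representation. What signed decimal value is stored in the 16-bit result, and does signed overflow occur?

13010; overflow

-30433 → 1000100100011111
-22093 → 1010100110110011
  1000100100011111
+ 1010100110110011
= 0011001011010010  (discard carry-out 1)
Result 0011001011010010: MSB = 0 → value 13010.
Both addends are negative but the stored result is non-negative: signed overflow. The true value -30433 + (-22093) = -52526 lies outside [-32768, 32767].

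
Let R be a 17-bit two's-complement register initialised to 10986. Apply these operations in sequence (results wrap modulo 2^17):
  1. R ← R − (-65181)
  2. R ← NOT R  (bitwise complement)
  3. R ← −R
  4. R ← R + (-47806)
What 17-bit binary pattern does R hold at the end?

Start: R = 10986 = 00010101011101010.
R = 10986 − (-65181) = 76167; wraps to -54905 = 10010100110000111
R = NOT 10010100110000111 = 01101011001111000 = 54904
R = −(54904) = -54904 = 10010100110001000
R = -54904 + (-47806) = -102710; wraps to 28362 = 00110111011001010

00110111011001010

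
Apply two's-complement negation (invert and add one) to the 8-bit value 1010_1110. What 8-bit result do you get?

Invert: 01010001. Add 1: 01010010.
Check: 10101110 = -82, 01010010 = 82.

01010010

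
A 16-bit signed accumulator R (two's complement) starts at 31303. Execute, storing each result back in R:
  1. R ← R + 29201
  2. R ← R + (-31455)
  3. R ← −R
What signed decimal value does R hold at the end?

Start: R = 31303 = 0111101001000111.
R = 31303 + 29201 = 60504; wraps to -5032 = 1110110001011000
R = -5032 + (-31455) = -36487; wraps to 29049 = 0111000101111001
R = −(29049) = -29049 = 1000111010000111

-29049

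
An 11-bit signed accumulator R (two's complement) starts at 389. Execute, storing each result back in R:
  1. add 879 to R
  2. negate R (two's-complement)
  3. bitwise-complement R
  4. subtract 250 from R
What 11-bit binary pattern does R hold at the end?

01111111001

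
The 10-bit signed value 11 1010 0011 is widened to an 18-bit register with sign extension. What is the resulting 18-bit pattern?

MSB of 1110100011 is 1; replicate it into the new high bits.
11111111|1110100011 → 111111111110100011 (still -93).

111111111110100011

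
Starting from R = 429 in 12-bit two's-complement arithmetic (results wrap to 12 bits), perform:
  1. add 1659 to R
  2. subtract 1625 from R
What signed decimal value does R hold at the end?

Start: R = 429 = 000110101101.
R = 429 + 1659 = 2088; wraps to -2008 = 100000101000
R = -2008 − 1625 = -3633; wraps to 463 = 000111001111

463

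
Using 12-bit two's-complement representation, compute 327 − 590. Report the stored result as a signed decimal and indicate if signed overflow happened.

-263; no overflow

327 → 000101000111
590 → 001001001110
Subtract via negate-and-add: invert 001001001110 + 1 = 110110110010 (i.e. -590).
  000101000111
+ 110110110010
= 111011111001
Result 111011111001: MSB = 1 → 3833 − 4096 = -263.
Addends (after negating the subtrahend) have opposite signs, so signed overflow cannot occur.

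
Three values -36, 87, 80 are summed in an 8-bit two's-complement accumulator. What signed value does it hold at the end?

-125

-36 + 87 = 51 (00110011)
51 + 80 = 131 → wraps to -125 (10000011)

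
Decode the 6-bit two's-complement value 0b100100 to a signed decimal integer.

MSB is 1, so the value is negative.
Invert: 011011. Add 1: 011100 = 28. So the value is −28.

-28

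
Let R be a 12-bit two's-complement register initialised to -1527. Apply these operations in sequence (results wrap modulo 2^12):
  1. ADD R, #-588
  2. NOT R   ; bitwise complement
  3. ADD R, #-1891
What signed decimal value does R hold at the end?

223

Start: R = -1527 = 101000001001.
R = -1527 + (-588) = -2115; wraps to 1981 = 011110111101
R = NOT 011110111101 = 100001000010 = -1982
R = -1982 + (-1891) = -3873; wraps to 223 = 000011011111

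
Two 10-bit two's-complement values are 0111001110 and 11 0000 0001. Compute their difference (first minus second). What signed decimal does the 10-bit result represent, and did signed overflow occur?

-307; overflow

0111001110 = 462 (signed)
11 0000 0001 → 1100000001 = -255 (signed)
Subtract via negate-and-add: invert 1100000001 + 1 = 0011111111 (i.e. 255).
  0111001110
+ 0011111111
= 1011001101
Result 1011001101: MSB = 1 → 717 − 1024 = -307.
Both addends (after negating the subtrahend) are non-negative but the stored result is negative: signed overflow. The true value 462 − (-255) = 717 lies outside [-512, 511].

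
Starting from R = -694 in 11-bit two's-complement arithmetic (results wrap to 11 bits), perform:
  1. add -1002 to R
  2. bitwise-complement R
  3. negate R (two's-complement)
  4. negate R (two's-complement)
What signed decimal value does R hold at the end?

-353

Start: R = -694 = 10101001010.
R = -694 + (-1002) = -1696; wraps to 352 = 00101100000
R = NOT 00101100000 = 11010011111 = -353
R = −(-353) = 353 = 00101100001
R = −(353) = -353 = 11010011111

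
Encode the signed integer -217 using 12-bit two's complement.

|-217| = 217 = 000011011001 in 12 bits.
Invert the bits: 111100100110. Add 1: 111100100111.
Check: 111100100111 reads as 3879 − 4096 = -217.

111100100111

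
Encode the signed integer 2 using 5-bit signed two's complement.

00010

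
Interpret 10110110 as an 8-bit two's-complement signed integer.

-74

MSB is 1, so the value is negative.
Unsigned reading: 182. Subtract 2^8 = 256: 182 − 256 = -74.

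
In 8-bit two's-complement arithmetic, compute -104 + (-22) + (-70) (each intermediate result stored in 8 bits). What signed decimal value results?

60

-104 + (-22) = -126 (10000010)
-126 + (-70) = -196 → wraps to 60 (00111100)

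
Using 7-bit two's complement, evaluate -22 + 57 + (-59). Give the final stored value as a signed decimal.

-24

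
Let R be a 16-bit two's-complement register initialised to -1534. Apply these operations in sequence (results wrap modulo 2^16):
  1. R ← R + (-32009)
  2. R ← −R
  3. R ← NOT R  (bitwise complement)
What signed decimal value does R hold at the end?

31992

Start: R = -1534 = 1111101000000010.
R = -1534 + (-32009) = -33543; wraps to 31993 = 0111110011111001
R = −(31993) = -31993 = 1000001100000111
R = NOT 1000001100000111 = 0111110011111000 = 31992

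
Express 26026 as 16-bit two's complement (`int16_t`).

0110010110101010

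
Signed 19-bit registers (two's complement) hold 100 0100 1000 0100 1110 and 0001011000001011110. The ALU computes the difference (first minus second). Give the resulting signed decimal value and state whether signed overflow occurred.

100 0100 1000 0100 1110 → 1000100100001001110 = -243634 (signed)
0001011000001011110 = 45150 (signed)
Subtract via negate-and-add: invert 0001011000001011110 + 1 = 1110100111110100010 (i.e. -45150).
  1000100100001001110
+ 1110100111110100010
= 0111001011111110000  (discard carry-out 1)
Result 0111001011111110000: MSB = 0 → value 235504.
Both addends (after negating the subtrahend) are negative but the stored result is non-negative: signed overflow. The true value -243634 − 45150 = -288784 lies outside [-262144, 262143].

235504; overflow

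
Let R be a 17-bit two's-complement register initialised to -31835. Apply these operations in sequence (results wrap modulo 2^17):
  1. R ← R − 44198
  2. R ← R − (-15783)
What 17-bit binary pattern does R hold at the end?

10001010010100110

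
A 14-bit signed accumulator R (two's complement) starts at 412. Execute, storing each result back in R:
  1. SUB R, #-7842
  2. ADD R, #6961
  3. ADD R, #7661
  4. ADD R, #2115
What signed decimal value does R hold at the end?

Start: R = 412 = 00000110011100.
R = 412 − (-7842) = 8254; wraps to -8130 = 10000000111110
R = -8130 + 6961 = -1169 = 11101101101111
R = -1169 + 7661 = 6492 = 01100101011100
R = 6492 + 2115 = 8607; wraps to -7777 = 10000110011111

-7777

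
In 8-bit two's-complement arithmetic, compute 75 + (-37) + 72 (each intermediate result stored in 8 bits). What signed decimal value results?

110

75 + (-37) = 38 (00100110)
38 + 72 = 110 (01101110)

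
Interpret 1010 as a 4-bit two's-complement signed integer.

MSB is 1, so the value is negative.
Unsigned reading: 10. Subtract 2^4 = 16: 10 − 16 = -6.

-6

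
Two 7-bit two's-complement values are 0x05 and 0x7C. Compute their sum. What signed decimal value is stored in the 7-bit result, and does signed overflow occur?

0x05 = 0000101 = 5 (signed)
0x7C = 1111100 = -4 (signed)
  0000101
+ 1111100
= 0000001  (discard carry-out 1)
Result 0000001: MSB = 0 → value 1.
Addends have opposite signs, so signed overflow cannot occur.

1; no overflow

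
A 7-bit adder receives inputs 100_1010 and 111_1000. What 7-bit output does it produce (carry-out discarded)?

1000010

  1001010
+ 1111000
= 1000010  (discard carry-out 1)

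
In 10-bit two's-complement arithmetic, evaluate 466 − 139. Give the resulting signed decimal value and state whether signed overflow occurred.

466 → 0111010010
139 → 0010001011
Subtract via negate-and-add: invert 0010001011 + 1 = 1101110101 (i.e. -139).
  0111010010
+ 1101110101
= 0101000111  (discard carry-out 1)
Result 0101000111: MSB = 0 → value 327.
Addends (after negating the subtrahend) have opposite signs, so signed overflow cannot occur.

327; no overflow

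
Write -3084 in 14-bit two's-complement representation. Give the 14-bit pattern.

|-3084| = 3084 = 00110000001100 in 14 bits.
Invert the bits: 11001111110011. Add 1: 11001111110100.

11001111110100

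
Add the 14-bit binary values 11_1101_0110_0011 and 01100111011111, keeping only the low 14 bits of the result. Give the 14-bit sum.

  11110101100011
+ 01100111011111
= 01011101000010  (discard carry-out 1)

01011101000010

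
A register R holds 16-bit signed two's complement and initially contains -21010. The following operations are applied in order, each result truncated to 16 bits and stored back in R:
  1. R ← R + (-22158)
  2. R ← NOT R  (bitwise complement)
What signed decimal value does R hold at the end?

-22369

Start: R = -21010 = 1010110111101110.
R = -21010 + (-22158) = -43168; wraps to 22368 = 0101011101100000
R = NOT 0101011101100000 = 1010100010011111 = -22369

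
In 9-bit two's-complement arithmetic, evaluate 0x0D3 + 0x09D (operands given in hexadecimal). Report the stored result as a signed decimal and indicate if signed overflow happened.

-144; overflow

0x0D3 = 011010011 = 211 (signed)
0x09D = 010011101 = 157 (signed)
  011010011
+ 010011101
= 101110000
Result 101110000: MSB = 1 → 368 − 512 = -144.
Both addends are non-negative but the stored result is negative: signed overflow. The true value 211 + 157 = 368 lies outside [-256, 255].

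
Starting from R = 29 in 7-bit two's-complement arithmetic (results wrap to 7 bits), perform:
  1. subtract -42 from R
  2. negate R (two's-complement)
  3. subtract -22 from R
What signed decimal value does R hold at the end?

Start: R = 29 = 0011101.
R = 29 − (-42) = 71; wraps to -57 = 1000111
R = −(-57) = 57 = 0111001
R = 57 − (-22) = 79; wraps to -49 = 1001111

-49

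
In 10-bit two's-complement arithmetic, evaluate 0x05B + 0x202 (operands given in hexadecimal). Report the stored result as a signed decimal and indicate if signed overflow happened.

-419; no overflow

0x05B = 0001011011 = 91 (signed)
0x202 = 1000000010 = -510 (signed)
  0001011011
+ 1000000010
= 1001011101
Result 1001011101: MSB = 1 → 605 − 1024 = -419.
Addends have opposite signs, so signed overflow cannot occur.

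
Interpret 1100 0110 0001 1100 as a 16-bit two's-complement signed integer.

-14820

MSB is 1, so the value is negative.
Unsigned reading: 50716. Subtract 2^16 = 65536: 50716 − 65536 = -14820.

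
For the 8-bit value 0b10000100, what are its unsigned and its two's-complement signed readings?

unsigned = 132, signed = -124

Unsigned: 10000100 = 132.
Signed: MSB=1 → 132 − 256 = -124.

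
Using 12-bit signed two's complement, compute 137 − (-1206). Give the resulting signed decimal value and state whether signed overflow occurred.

1343; no overflow

137 → 000010001001
-1206 → 101101001010
Subtract via negate-and-add: invert 101101001010 + 1 = 010010110110 (i.e. 1206).
  000010001001
+ 010010110110
= 010100111111
Result 010100111111: MSB = 0 → value 1343.
Both addends (after negating the subtrahend) are non-negative and so is the stored result: no signed overflow.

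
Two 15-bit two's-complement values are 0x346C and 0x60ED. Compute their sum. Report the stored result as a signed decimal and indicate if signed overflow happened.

0x346C = 011010001101100 = 13420 (signed)
0x60ED = 110000011101101 = -7955 (signed)
  011010001101100
+ 110000011101101
= 001010101011001  (discard carry-out 1)
Result 001010101011001: MSB = 0 → value 5465.
Addends have opposite signs, so signed overflow cannot occur.

5465; no overflow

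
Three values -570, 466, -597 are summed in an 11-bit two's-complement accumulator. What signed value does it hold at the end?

-701

-570 + 466 = -104 (11110011000)
-104 + (-597) = -701 (10101000011)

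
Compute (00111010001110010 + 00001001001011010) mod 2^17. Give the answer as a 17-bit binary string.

01000011011001100

  00111010001110010
+ 00001001001011010
= 01000011011001100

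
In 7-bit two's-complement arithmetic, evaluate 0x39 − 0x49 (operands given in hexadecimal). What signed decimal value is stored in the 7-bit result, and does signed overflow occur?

0x39 = 0111001 = 57 (signed)
0x49 = 1001001 = -55 (signed)
Subtract via negate-and-add: invert 1001001 + 1 = 0110111 (i.e. 55).
  0111001
+ 0110111
= 1110000
Result 1110000: MSB = 1 → 112 − 128 = -16.
Both addends (after negating the subtrahend) are non-negative but the stored result is negative: signed overflow. The true value 57 − (-55) = 112 lies outside [-64, 63].

-16; overflow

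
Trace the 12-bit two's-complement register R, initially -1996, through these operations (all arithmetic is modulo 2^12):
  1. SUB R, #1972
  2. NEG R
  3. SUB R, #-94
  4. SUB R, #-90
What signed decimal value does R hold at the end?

56

Start: R = -1996 = 100000110100.
R = -1996 − 1972 = -3968; wraps to 128 = 000010000000
R = −(128) = -128 = 111110000000
R = -128 − (-94) = -34 = 111111011110
R = -34 − (-90) = 56 = 000000111000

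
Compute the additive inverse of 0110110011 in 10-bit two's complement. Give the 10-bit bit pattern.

1001001101

Invert: 1001001100. Add 1: 1001001101.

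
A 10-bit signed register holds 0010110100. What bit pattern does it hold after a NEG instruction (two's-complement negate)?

Invert: 1101001011. Add 1: 1101001100.
Check: 0010110100 = 180, 1101001100 = -180.

1101001100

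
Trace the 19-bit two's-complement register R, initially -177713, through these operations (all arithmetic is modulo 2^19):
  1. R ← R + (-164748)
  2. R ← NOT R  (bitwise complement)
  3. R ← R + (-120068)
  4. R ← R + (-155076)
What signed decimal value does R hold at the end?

67316

Start: R = -177713 = 1010100100111001111.
R = -177713 + (-164748) = -342461; wraps to 181827 = 0101100011001000011
R = NOT 0101100011001000011 = 1010011100110111100 = -181828
R = -181828 + (-120068) = -301896; wraps to 222392 = 0110110010010111000
R = 222392 + (-155076) = 67316 = 0010000011011110100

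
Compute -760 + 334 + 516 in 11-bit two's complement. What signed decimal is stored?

-760 + 334 = -426 (11001010110)
-426 + 516 = 90 (00001011010)

90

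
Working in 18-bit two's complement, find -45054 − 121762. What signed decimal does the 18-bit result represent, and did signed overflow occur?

95328; overflow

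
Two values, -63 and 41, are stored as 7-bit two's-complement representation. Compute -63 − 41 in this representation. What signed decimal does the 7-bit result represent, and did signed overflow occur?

-63 → 1000001
41 → 0101001
Subtract via negate-and-add: invert 0101001 + 1 = 1010111 (i.e. -41).
  1000001
+ 1010111
= 0011000  (discard carry-out 1)
Result 0011000: MSB = 0 → value 24.
Both addends (after negating the subtrahend) are negative but the stored result is non-negative: signed overflow. The true value -63 − 41 = -104 lies outside [-64, 63].

24; overflow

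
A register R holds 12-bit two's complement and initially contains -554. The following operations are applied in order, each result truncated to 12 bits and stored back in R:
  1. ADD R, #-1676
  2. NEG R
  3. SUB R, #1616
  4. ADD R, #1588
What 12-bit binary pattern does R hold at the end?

100010011010

Start: R = -554 = 110111010110.
R = -554 + (-1676) = -2230; wraps to 1866 = 011101001010
R = −(1866) = -1866 = 100010110110
R = -1866 − 1616 = -3482; wraps to 614 = 001001100110
R = 614 + 1588 = 2202; wraps to -1894 = 100010011010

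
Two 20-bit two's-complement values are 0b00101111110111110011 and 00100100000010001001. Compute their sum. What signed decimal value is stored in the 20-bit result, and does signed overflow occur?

0b00101111110111110011 → 00101111110111110011 = 196083 (signed)
00100100000010001001 = 147593 (signed)
  00101111110111110011
+ 00100100000010001001
= 01010011111001111100
Result 01010011111001111100: MSB = 0 → value 343676.
Both addends are non-negative and so is the stored result: no signed overflow.

343676; no overflow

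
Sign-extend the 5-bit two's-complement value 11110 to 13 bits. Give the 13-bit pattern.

1111111111110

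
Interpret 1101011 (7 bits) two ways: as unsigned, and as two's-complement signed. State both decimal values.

unsigned = 107, signed = -21

Unsigned: 1101011 = 107.
Signed: MSB=1 → 107 − 128 = -21.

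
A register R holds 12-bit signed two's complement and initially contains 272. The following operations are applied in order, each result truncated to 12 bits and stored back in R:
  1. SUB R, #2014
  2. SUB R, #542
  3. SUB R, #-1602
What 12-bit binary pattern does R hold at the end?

Start: R = 272 = 000100010000.
R = 272 − 2014 = -1742 = 100100110010
R = -1742 − 542 = -2284; wraps to 1812 = 011100010100
R = 1812 − (-1602) = 3414; wraps to -682 = 110101010110

110101010110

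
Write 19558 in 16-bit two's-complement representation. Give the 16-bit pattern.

19558 is non-negative, so write it directly in 16 bits: 0100110001100110.

0100110001100110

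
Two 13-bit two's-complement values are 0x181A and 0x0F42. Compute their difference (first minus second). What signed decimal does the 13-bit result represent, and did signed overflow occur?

0x181A = 1100000011010 = -2022 (signed)
0x0F42 = 0111101000010 = 3906 (signed)
Subtract via negate-and-add: invert 0111101000010 + 1 = 1000010111110 (i.e. -3906).
  1100000011010
+ 1000010111110
= 0100011011000  (discard carry-out 1)
Result 0100011011000: MSB = 0 → value 2264.
Both addends (after negating the subtrahend) are negative but the stored result is non-negative: signed overflow. The true value -2022 − 3906 = -5928 lies outside [-4096, 4095].

2264; overflow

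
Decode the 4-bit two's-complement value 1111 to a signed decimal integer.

-1

MSB is 1, so the value is negative.
Unsigned reading: 15. Subtract 2^4 = 16: 15 − 16 = -1.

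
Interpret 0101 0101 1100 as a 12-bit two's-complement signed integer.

1372

MSB is 0, so the value is non-negative: 010101011100 = 1372.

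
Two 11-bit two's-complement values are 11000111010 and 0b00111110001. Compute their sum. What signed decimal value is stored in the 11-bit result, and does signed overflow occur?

11000111010 = -454 (signed)
0b00111110001 → 00111110001 = 497 (signed)
  11000111010
+ 00111110001
= 00000101011  (discard carry-out 1)
Result 00000101011: MSB = 0 → value 43.
Addends have opposite signs, so signed overflow cannot occur.

43; no overflow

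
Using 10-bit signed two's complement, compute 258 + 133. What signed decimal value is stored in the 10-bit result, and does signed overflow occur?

391; no overflow

258 → 0100000010
133 → 0010000101
  0100000010
+ 0010000101
= 0110000111
Result 0110000111: MSB = 0 → value 391.
Both addends are non-negative and so is the stored result: no signed overflow.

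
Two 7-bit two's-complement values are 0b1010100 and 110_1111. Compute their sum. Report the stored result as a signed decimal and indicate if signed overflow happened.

-61; no overflow

0b1010100 → 1010100 = -44 (signed)
110_1111 → 1101111 = -17 (signed)
  1010100
+ 1101111
= 1000011  (discard carry-out 1)
Result 1000011: MSB = 1 → 67 − 128 = -61.
Both addends are negative and so is the stored result: no signed overflow.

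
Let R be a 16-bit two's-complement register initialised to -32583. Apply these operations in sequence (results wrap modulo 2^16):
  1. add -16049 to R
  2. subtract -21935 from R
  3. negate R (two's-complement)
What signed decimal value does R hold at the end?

26697

Start: R = -32583 = 1000000010111001.
R = -32583 + (-16049) = -48632; wraps to 16904 = 0100001000001000
R = 16904 − (-21935) = 38839; wraps to -26697 = 1001011110110111
R = −(-26697) = 26697 = 0110100001001001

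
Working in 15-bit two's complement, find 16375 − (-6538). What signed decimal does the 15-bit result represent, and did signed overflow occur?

-9855; overflow

16375 → 011111111110111
-6538 → 110011001110110
Subtract via negate-and-add: invert 110011001110110 + 1 = 001100110001010 (i.e. 6538).
  011111111110111
+ 001100110001010
= 101100110000001
Result 101100110000001: MSB = 1 → 22913 − 32768 = -9855.
Both addends (after negating the subtrahend) are non-negative but the stored result is negative: signed overflow. The true value 16375 − (-6538) = 22913 lies outside [-16384, 16383].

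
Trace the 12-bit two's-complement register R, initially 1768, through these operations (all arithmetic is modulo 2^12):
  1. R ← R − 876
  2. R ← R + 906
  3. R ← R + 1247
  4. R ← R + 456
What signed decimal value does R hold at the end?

Start: R = 1768 = 011011101000.
R = 1768 − 876 = 892 = 001101111100
R = 892 + 906 = 1798 = 011100000110
R = 1798 + 1247 = 3045; wraps to -1051 = 101111100101
R = -1051 + 456 = -595 = 110110101101

-595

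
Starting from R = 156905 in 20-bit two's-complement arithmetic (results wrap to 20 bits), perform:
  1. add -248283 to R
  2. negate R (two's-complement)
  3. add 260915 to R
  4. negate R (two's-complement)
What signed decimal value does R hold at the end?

Start: R = 156905 = 00100110010011101001.
R = 156905 + (-248283) = -91378 = 11101001101100001110
R = −(-91378) = 91378 = 00010110010011110010
R = 91378 + 260915 = 352293 = 01010110000000100101
R = −(352293) = -352293 = 10101001111111011011

-352293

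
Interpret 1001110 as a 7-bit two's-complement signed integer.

MSB is 1, so the value is negative.
Invert: 0110001. Add 1: 0110010 = 50. So the value is −50.

-50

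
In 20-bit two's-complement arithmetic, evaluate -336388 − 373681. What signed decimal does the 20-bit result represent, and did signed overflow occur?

338507; overflow

-336388 → 10101101110111111100
373681 → 01011011001110110001
Subtract via negate-and-add: invert 01011011001110110001 + 1 = 10100100110001001111 (i.e. -373681).
  10101101110111111100
+ 10100100110001001111
= 01010010101001001011  (discard carry-out 1)
Result 01010010101001001011: MSB = 0 → value 338507.
Both addends (after negating the subtrahend) are negative but the stored result is non-negative: signed overflow. The true value -336388 − 373681 = -710069 lies outside [-524288, 524287].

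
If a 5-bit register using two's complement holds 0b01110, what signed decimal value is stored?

14

MSB is 0, so the value is non-negative: 01110 = 14.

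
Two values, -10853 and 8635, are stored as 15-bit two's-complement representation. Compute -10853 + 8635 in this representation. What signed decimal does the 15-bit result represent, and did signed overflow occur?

-2218; no overflow

-10853 → 101010110011011
8635 → 010000110111011
  101010110011011
+ 010000110111011
= 111011101010110
Result 111011101010110: MSB = 1 → 30550 − 32768 = -2218.
Addends have opposite signs, so signed overflow cannot occur.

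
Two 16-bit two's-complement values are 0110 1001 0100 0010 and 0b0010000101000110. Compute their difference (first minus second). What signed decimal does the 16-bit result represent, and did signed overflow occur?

18428; no overflow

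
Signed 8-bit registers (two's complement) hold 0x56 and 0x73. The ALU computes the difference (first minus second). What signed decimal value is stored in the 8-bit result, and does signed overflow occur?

-29; no overflow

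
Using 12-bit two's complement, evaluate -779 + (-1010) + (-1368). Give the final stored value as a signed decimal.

-779 + (-1010) = -1789 (100100000011)
-1789 + (-1368) = -3157 → wraps to 939 (001110101011)

939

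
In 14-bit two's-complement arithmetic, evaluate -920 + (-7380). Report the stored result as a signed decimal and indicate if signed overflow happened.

-920 → 11110001101000
-7380 → 10001100101100
  11110001101000
+ 10001100101100
= 01111110010100  (discard carry-out 1)
Result 01111110010100: MSB = 0 → value 8084.
Both addends are negative but the stored result is non-negative: signed overflow. The true value -920 + (-7380) = -8300 lies outside [-8192, 8191].

8084; overflow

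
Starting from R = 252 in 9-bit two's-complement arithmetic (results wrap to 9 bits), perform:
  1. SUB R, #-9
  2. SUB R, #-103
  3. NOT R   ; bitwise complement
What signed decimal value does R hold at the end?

Start: R = 252 = 011111100.
R = 252 − (-9) = 261; wraps to -251 = 100000101
R = -251 − (-103) = -148 = 101101100
R = NOT 101101100 = 010010011 = 147

147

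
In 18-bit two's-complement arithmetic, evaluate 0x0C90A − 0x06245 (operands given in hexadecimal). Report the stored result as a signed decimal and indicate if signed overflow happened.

26309; no overflow

0x0C90A = 001100100100001010 = 51466 (signed)
0x06245 = 000110001001000101 = 25157 (signed)
Subtract via negate-and-add: invert 000110001001000101 + 1 = 111001110110111011 (i.e. -25157).
  001100100100001010
+ 111001110110111011
= 000110011011000101  (discard carry-out 1)
Result 000110011011000101: MSB = 0 → value 26309.
Addends (after negating the subtrahend) have opposite signs, so signed overflow cannot occur.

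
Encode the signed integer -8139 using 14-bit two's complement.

10000000110101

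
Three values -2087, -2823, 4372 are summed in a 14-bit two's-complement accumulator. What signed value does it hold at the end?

-538

-2087 + (-2823) = -4910 (10110011010010)
-4910 + 4372 = -538 (11110111100110)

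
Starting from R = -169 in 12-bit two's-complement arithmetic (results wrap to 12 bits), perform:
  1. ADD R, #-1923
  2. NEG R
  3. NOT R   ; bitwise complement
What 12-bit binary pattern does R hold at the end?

011111010011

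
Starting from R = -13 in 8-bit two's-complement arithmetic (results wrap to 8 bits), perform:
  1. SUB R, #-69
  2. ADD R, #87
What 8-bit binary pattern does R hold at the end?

10001111

Start: R = -13 = 11110011.
R = -13 − (-69) = 56 = 00111000
R = 56 + 87 = 143; wraps to -113 = 10001111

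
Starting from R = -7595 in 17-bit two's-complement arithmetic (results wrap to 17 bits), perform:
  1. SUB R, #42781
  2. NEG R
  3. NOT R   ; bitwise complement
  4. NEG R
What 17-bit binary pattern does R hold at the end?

Start: R = -7595 = 11110001001010101.
R = -7595 − 42781 = -50376 = 10011101100111000
R = −(-50376) = 50376 = 01100010011001000
R = NOT 01100010011001000 = 10011101100110111 = -50377
R = −(-50377) = 50377 = 01100010011001001

01100010011001001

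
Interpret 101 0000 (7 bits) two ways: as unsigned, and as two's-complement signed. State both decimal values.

Unsigned: 1010000 = 80.
Signed: MSB=1 → 80 − 128 = -48.

unsigned = 80, signed = -48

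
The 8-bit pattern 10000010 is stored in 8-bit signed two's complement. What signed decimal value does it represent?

MSB is 1, so the value is negative.
Invert: 01111101. Add 1: 01111110 = 126. So the value is −126.

-126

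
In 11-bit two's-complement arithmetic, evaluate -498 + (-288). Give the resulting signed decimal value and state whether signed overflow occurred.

-786; no overflow

-498 → 11000001110
-288 → 11011100000
  11000001110
+ 11011100000
= 10011101110  (discard carry-out 1)
Result 10011101110: MSB = 1 → 1262 − 2048 = -786.
Both addends are negative and so is the stored result: no signed overflow.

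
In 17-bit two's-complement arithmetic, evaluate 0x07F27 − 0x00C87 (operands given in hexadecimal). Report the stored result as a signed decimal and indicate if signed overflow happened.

29344; no overflow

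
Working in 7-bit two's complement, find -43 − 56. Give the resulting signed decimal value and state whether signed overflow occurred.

29; overflow

-43 → 1010101
56 → 0111000
Subtract via negate-and-add: invert 0111000 + 1 = 1001000 (i.e. -56).
  1010101
+ 1001000
= 0011101  (discard carry-out 1)
Result 0011101: MSB = 0 → value 29.
Both addends (after negating the subtrahend) are negative but the stored result is non-negative: signed overflow. The true value -43 − 56 = -99 lies outside [-64, 63].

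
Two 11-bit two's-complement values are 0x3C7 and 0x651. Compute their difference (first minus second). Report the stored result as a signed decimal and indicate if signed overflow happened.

-650; overflow

0x3C7 = 01111000111 = 967 (signed)
0x651 = 11001010001 = -431 (signed)
Subtract via negate-and-add: invert 11001010001 + 1 = 00110101111 (i.e. 431).
  01111000111
+ 00110101111
= 10101110110
Result 10101110110: MSB = 1 → 1398 − 2048 = -650.
Both addends (after negating the subtrahend) are non-negative but the stored result is negative: signed overflow. The true value 967 − (-431) = 1398 lies outside [-1024, 1023].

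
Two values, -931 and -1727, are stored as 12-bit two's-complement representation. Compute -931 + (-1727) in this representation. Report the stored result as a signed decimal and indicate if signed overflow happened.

1438; overflow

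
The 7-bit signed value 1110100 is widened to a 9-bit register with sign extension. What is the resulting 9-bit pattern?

MSB of 1110100 is 1; replicate it into the new high bits.
11|1110100 → 111110100 (still -12).

111110100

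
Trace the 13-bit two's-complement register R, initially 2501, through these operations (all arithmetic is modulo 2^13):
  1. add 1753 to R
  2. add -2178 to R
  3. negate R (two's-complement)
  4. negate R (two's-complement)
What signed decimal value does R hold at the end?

2076

Start: R = 2501 = 0100111000101.
R = 2501 + 1753 = 4254; wraps to -3938 = 1000010011110
R = -3938 + (-2178) = -6116; wraps to 2076 = 0100000011100
R = −(2076) = -2076 = 1011111100100
R = −(-2076) = 2076 = 0100000011100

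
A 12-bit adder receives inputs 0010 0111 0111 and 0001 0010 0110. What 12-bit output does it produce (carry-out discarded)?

001110011101

  001001110111
+ 000100100110
= 001110011101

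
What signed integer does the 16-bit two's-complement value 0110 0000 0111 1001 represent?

24697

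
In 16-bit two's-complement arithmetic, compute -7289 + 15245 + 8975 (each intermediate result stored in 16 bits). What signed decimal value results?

-7289 + 15245 = 7956 (0001111100010100)
7956 + 8975 = 16931 (0100001000100011)

16931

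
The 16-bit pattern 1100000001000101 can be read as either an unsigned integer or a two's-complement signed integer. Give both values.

unsigned = 49221, signed = -16315

Unsigned: 1100000001000101 = 49221.
Signed: MSB=1 → 49221 − 65536 = -16315.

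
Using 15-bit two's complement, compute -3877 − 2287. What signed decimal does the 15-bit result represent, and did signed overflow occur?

-6164; no overflow

-3877 → 111000011011011
2287 → 000100011101111
Subtract via negate-and-add: invert 000100011101111 + 1 = 111011100010001 (i.e. -2287).
  111000011011011
+ 111011100010001
= 110011111101100  (discard carry-out 1)
Result 110011111101100: MSB = 1 → 26604 − 32768 = -6164.
Both addends (after negating the subtrahend) are negative and so is the stored result: no signed overflow.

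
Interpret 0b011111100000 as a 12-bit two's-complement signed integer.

2016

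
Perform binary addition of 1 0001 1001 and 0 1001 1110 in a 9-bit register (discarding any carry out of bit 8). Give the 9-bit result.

110110111

  100011001
+ 010011110
= 110110111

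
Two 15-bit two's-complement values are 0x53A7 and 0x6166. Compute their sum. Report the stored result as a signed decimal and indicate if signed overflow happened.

13581; overflow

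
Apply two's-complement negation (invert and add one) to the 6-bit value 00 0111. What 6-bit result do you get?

111001

Invert: 111000. Add 1: 111001.
Check: 000111 = 7, 111001 = -7.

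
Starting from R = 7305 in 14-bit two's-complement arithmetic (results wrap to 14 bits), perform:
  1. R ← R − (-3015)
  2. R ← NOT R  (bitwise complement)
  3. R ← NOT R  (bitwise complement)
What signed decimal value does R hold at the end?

-6064

Start: R = 7305 = 01110010001001.
R = 7305 − (-3015) = 10320; wraps to -6064 = 10100001010000
R = NOT 10100001010000 = 01011110101111 = 6063
R = NOT 01011110101111 = 10100001010000 = -6064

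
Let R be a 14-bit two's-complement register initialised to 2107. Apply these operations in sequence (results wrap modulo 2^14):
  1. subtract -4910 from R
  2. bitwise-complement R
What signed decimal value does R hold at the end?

-7018

Start: R = 2107 = 00100000111011.
R = 2107 − (-4910) = 7017 = 01101101101001
R = NOT 01101101101001 = 10010010010110 = -7018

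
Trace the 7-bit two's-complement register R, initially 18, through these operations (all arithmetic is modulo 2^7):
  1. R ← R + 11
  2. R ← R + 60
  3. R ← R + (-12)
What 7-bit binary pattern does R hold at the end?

1001101

Start: R = 18 = 0010010.
R = 18 + 11 = 29 = 0011101
R = 29 + 60 = 89; wraps to -39 = 1011001
R = -39 + (-12) = -51 = 1001101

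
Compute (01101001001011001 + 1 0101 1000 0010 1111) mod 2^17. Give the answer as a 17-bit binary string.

00010101010001000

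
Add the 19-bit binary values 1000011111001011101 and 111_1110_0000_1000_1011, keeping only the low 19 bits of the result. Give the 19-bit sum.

1000001111011101000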